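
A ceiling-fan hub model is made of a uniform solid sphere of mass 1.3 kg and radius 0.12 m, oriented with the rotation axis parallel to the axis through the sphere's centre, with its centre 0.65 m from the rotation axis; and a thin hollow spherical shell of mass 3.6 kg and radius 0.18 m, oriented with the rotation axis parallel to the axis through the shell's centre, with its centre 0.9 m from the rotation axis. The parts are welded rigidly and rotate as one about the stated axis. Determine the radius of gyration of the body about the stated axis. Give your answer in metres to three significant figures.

0.851

Solid sphere: I_cm = (2/5)MR² = (2/5)(1.3)(0.12)² = 0.007488 kg m²; centre at d = 0.65 m, so the parallel axis theorem gives I = 0.007488 + (1.3)(0.65)² = 0.55674 kg m².
Spherical shell: I_cm = (2/3)MR² = (2/3)(3.6)(0.18)² = 0.07776 kg m²; centre at d = 0.9 m, so the parallel axis theorem gives I = 0.07776 + (3.6)(0.9)² = 2.9938 kg m².
Total I = 3.5505 kg m²; total mass M = 4.9 kg.
k = √(I/M) = √(3.5505/4.9) = 0.85123 m.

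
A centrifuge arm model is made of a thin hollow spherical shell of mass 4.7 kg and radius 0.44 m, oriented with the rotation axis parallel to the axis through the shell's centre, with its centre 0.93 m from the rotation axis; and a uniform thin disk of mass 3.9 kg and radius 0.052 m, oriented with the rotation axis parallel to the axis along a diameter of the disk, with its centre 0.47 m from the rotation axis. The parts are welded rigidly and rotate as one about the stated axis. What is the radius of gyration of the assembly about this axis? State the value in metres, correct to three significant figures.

0.802

Spherical shell: I_cm = (2/3)MR² = (2/3)(4.7)(0.44)² = 0.60661 kg m^2; centre at d = 0.93 m, so the parallel axis theorem gives I = 0.60661 + (4.7)(0.93)² = 4.6716 kg m^2.
Thin disk: I_cm = (1/4)MR² = (1/4)(3.9)(0.052)² = 0.0026364 kg m^2; centre at d = 0.47 m, so the parallel axis theorem gives I = 0.0026364 + (3.9)(0.47)² = 0.86415 kg m^2.
Total I = 5.5358 kg m^2; total mass M = 8.6 kg.
k = √(I/M) = √(5.5358/8.6) = 0.80231 m.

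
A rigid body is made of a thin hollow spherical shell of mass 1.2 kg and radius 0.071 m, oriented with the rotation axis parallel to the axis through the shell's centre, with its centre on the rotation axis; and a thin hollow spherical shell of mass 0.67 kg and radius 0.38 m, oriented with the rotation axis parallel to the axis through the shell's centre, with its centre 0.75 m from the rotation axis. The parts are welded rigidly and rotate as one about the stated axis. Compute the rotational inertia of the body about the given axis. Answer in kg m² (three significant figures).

Spherical shell: I_cm = (2/3)MR² = (2/3)(1.2)(0.071)² = 0.0040328 kg m²; axis through the centre, so I = 0.0040328 kg m².
Spherical shell: I_cm = (2/3)MR² = (2/3)(0.67)(0.38)² = 0.064499 kg m²; centre at d = 0.75 m, so I = I_cm + Md² gives I = 0.064499 + (0.67)(0.75)² = 0.44137 kg m².
Total I = 0.0040328 + 0.44137 = 0.44541 kg m².

0.445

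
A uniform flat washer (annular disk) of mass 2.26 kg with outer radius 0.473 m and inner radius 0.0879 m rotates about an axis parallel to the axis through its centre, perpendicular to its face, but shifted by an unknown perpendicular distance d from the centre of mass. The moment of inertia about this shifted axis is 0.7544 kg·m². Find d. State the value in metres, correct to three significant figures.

0.467

About the centre-of-mass axis, I_cm = (1/2)M(R²+r²) = (1/2)(2.26)[(0.473)² + (0.0879)²] = 0.26154 kg·m².
Parallel axis theorem: I = I_cm + Md², so Md² = 0.7544 − 0.26154 = 0.49286 kg·m².
d = √(0.49286 / 2.26) = 0.46699 m.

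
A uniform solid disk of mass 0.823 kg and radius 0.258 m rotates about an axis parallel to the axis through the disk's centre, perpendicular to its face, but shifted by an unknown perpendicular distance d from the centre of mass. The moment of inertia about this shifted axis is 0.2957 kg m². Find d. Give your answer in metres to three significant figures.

About the centre-of-mass axis, I_cm = (1/2)MR² = (1/2)(0.823)(0.258)² = 0.027391 kg m².
Parallel axis theorem: I = I_cm + Md², so Md² = 0.2957 − 0.027391 = 0.26831 kg m².
d = √(0.26831 / 0.823) = 0.57098 m.

0.571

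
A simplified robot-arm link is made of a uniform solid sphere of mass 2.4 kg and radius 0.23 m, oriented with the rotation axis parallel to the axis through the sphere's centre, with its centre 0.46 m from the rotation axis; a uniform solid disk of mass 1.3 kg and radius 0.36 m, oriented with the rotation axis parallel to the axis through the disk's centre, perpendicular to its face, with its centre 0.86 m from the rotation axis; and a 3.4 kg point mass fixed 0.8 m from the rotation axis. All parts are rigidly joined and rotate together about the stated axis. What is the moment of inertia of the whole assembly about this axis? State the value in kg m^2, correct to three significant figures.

3.78

Solid sphere: I_cm = (2/5)MR² = (2/5)(2.4)(0.23)² = 0.050784 kg m^2; centre at d = 0.46 m, so I = I_cm + Md² gives I = 0.050784 + (2.4)(0.46)² = 0.55862 kg m^2.
Solid disk: I_cm = (1/2)MR² = (1/2)(1.3)(0.36)² = 0.08424 kg m^2; centre at d = 0.86 m, so I = I_cm + Md² gives I = 0.08424 + (1.3)(0.86)² = 1.0457 kg m^2.
Point mass: I_cm = 0; centre at d = 0.8 m, so I = I_cm + Md² gives I = 0 + (3.4)(0.8)² = 2.176 kg m^2.
Total I = 0.55862 + 1.0457 + 2.176 = 3.7803 kg m^2.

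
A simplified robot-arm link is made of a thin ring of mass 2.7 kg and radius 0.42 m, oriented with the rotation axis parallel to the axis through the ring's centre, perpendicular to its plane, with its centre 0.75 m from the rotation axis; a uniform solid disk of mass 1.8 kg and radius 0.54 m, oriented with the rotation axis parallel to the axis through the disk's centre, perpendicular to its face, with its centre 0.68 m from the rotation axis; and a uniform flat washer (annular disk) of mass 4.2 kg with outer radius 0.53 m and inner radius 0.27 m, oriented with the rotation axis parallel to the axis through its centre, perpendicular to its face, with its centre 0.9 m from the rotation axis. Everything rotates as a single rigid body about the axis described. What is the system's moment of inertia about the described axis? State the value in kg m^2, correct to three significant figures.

7.23

Thin ring: I_cm = MR² = (2.7)(0.42)² = 0.47628 kg m^2; centre at d = 0.75 m, so the parallel axis theorem gives I = 0.47628 + (2.7)(0.75)² = 1.995 kg m^2.
Solid disk: I_cm = (1/2)MR² = (1/2)(1.8)(0.54)² = 0.26244 kg m^2; centre at d = 0.68 m, so the parallel axis theorem gives I = 0.26244 + (1.8)(0.68)² = 1.0948 kg m^2.
Annular disk: I_cm = (1/2)M(R²+r²) = (1/2)(4.2)[(0.53)² + (0.27)²] = 0.74298 kg m^2; centre at d = 0.9 m, so the parallel axis theorem gives I = 0.74298 + (4.2)(0.9)² = 4.145 kg m^2.
Total I = 1.995 + 1.0948 + 4.145 = 7.2348 kg m^2.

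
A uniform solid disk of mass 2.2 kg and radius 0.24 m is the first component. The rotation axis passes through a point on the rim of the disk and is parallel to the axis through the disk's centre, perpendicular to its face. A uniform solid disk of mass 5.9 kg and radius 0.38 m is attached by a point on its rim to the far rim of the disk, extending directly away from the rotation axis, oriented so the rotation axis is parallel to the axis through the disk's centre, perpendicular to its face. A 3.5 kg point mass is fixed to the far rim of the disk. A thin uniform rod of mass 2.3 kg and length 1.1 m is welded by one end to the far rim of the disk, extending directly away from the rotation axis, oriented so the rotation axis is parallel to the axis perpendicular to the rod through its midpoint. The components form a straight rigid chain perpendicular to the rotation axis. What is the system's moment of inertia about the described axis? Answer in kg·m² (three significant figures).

18.0

Solid disk: I_cm = (1/2)MR² = (1/2)(2.2)(0.24)² = 0.06336 kg·m²; centre at d = 0.24 m, so the parallel axis theorem gives I = 0.06336 + (2.2)(0.24)² = 0.19008 kg·m².
Solid disk: I_cm = (1/2)MR² = (1/2)(5.9)(0.38)² = 0.42598 kg·m²; centre at d = 0.24 + 0.24 + 0.38 = 0.86 m, so the parallel axis theorem gives I = 0.42598 + (5.9)(0.86)² = 4.7896 kg·m².
Point mass: I_cm = 0; centre at d = 0.24 + 0.24 + 0.38 + 0.38 = 1.24 m, so the parallel axis theorem gives I = 0 + (3.5)(1.24)² = 5.3816 kg·m².
Thin rod: I_cm = (1/12)ML² = (1/12)(2.3)(1.1)² = 0.23192 kg·m²; centre at d = 0.24 + 0.24 + 0.38 + 0.38 + 0.55 = 1.79 m, so the parallel axis theorem gives I = 0.23192 + (2.3)(1.79)² = 7.6013 kg·m².
Total I = 0.19008 + 4.7896 + 5.3816 + 7.6013 = 17.963 kg·m².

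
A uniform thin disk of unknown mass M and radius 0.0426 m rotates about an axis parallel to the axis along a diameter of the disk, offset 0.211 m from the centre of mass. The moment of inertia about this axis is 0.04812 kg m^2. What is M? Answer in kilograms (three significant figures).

I = I_cm + Md² = (1/4)MR² + Md² = M·[0.25·(0.0426)² + (0.211)²] = M·0.044975.
So M = 0.04812 / 0.044975 = 1.0699 kg.

1.07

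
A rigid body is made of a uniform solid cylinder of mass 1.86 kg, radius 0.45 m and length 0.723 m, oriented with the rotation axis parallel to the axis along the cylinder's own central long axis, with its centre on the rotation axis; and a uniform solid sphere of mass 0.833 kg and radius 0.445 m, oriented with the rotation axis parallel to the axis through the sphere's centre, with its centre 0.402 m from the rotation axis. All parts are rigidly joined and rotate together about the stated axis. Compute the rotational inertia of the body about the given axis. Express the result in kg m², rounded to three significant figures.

Solid cylinder: I_cm = (1/2)MR² = (1/2)(1.86)(0.45)² = 0.18833 kg m²; axis through the centre, so I = 0.18833 kg m².
Solid sphere: I_cm = (2/5)MR² = (2/5)(0.833)(0.445)² = 0.065982 kg m²; centre at d = 0.402 m, so the parallel axis theorem gives I = 0.065982 + (0.833)(0.402)² = 0.2006 kg m².
Total I = 0.18833 + 0.2006 = 0.38892 kg m².

0.389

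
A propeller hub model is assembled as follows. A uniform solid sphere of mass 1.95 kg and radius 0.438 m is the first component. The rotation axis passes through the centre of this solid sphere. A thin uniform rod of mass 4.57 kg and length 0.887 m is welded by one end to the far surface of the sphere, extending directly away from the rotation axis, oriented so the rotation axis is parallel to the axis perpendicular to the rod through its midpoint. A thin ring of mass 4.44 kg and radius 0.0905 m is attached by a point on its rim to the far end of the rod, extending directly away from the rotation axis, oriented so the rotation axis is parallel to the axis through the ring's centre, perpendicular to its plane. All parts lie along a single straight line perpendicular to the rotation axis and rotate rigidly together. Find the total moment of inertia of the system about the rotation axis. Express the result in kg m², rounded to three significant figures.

12.9

Solid sphere: I_cm = (2/5)MR² = (2/5)(1.95)(0.438)² = 0.14964 kg m²; axis through the centre, so I = 0.14964 kg m².
Thin rod: I_cm = (1/12)ML² = (1/12)(4.57)(0.887)² = 0.29963 kg m²; centre at d = 0.438 + 0.4435 = 0.8815 m, so the parallel axis theorem gives I = 0.29963 + (4.57)(0.8815)² = 3.8507 kg m².
Thin ring: I_cm = MR² = (4.44)(0.0905)² = 0.036365 kg m²; centre at d = 0.438 + 0.4435 + 0.4435 + 0.0905 = 1.4155 m, so the parallel axis theorem gives I = 0.036365 + (4.44)(1.4155)² = 8.9325 kg m².
Total I = 0.14964 + 3.8507 + 8.9325 = 12.933 kg m².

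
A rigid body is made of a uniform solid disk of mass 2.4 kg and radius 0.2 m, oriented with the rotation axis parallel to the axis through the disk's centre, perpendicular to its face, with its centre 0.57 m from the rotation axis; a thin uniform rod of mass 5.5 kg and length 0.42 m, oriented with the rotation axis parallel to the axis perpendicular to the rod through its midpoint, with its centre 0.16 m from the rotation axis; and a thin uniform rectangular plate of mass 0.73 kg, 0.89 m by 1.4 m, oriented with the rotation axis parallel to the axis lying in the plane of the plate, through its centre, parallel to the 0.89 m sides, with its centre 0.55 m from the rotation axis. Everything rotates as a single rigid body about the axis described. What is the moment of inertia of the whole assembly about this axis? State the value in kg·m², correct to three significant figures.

Solid disk: I_cm = (1/2)MR² = (1/2)(2.4)(0.2)² = 0.048 kg·m²; centre at d = 0.57 m, so the parallel axis theorem gives I = 0.048 + (2.4)(0.57)² = 0.82776 kg·m².
Thin rod: I_cm = (1/12)ML² = (1/12)(5.5)(0.42)² = 0.08085 kg·m²; centre at d = 0.16 m, so the parallel axis theorem gives I = 0.08085 + (5.5)(0.16)² = 0.22165 kg·m².
Rectangular plate: I_cm = (1/12)Mb² = (1/12)(0.73)(1.4)² = 0.11923 kg·m²; centre at d = 0.55 m, so the parallel axis theorem gives I = 0.11923 + (0.73)(0.55)² = 0.34006 kg·m².
Total I = 0.82776 + 0.22165 + 0.34006 = 1.3895 kg·m².

1.39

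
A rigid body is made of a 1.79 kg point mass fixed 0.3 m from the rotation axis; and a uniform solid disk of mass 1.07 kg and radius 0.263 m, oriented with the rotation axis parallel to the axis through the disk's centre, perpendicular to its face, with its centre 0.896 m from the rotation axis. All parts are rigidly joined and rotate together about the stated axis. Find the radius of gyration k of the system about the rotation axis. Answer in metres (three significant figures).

0.608

Point mass: I_cm = 0; centre at d = 0.3 m, so I = I_cm + Md² gives I = 0 + (1.79)(0.3)² = 0.1611 kg m².
Solid disk: I_cm = (1/2)MR² = (1/2)(1.07)(0.263)² = 0.037005 kg m²; centre at d = 0.896 m, so I = I_cm + Md² gives I = 0.037005 + (1.07)(0.896)² = 0.89602 kg m².
Total I = 1.0571 kg m²; total mass M = 2.86 kg.
k = √(I/M) = √(1.0571/2.86) = 0.60797 m.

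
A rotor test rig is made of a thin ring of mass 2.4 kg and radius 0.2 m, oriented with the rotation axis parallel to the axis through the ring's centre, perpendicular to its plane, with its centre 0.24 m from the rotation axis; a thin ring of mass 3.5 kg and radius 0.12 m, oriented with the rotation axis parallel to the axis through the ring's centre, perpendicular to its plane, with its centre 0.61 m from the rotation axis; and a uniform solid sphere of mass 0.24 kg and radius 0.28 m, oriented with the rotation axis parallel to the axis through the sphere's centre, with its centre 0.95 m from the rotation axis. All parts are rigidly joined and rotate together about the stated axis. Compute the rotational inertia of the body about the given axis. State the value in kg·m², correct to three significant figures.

1.81

Thin ring: I_cm = MR² = (2.4)(0.2)² = 0.096 kg·m²; centre at d = 0.24 m, so the parallel axis theorem gives I = 0.096 + (2.4)(0.24)² = 0.23424 kg·m².
Thin ring: I_cm = MR² = (3.5)(0.12)² = 0.0504 kg·m²; centre at d = 0.61 m, so the parallel axis theorem gives I = 0.0504 + (3.5)(0.61)² = 1.3527 kg·m².
Solid sphere: I_cm = (2/5)MR² = (2/5)(0.24)(0.28)² = 0.0075264 kg·m²; centre at d = 0.95 m, so the parallel axis theorem gives I = 0.0075264 + (0.24)(0.95)² = 0.22413 kg·m².
Total I = 0.23424 + 1.3527 + 0.22413 = 1.8111 kg·m².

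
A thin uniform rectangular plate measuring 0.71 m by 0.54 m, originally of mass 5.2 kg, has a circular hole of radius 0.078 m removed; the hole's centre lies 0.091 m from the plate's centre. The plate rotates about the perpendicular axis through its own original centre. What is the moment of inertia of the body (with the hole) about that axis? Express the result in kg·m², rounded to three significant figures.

Unpierced body about its centre: I₀ = (1/12)M(a²+b²) = (1/12)(5.2)[(0.71)² + (0.54)²] = 0.3448 kg·m².
The removed disk has mass m = M·πr²/(ab) = (5.2)·π(0.078)²/(0.71·0.54) = 0.25923 kg (same uniform areal density).
Its moment of inertia about the rotation axis (parallel-axis theorem): I_hole = (1/2)mr² + md² = (1/2)(0.25923)(0.078)² + (0.25923)(0.091)² = 0.0029353 kg·m².
Treating the hole as negative mass, I = I₀ − I_hole = 0.3448 − 0.0029353 = 0.34187 kg·m².

0.342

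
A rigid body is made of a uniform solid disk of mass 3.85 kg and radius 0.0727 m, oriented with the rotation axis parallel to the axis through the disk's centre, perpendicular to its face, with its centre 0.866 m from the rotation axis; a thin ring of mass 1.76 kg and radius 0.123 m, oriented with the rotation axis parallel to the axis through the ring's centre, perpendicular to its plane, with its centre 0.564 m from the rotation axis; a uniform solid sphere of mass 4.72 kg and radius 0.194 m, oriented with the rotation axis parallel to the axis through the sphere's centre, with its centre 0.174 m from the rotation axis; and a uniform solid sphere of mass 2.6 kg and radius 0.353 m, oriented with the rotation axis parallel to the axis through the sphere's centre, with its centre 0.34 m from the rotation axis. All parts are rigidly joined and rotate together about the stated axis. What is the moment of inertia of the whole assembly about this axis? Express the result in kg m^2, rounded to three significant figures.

4.13

Solid disk: I_cm = (1/2)MR² = (1/2)(3.85)(0.0727)² = 0.010174 kg m^2; centre at d = 0.866 m, so the parallel axis theorem gives I = 0.010174 + (3.85)(0.866)² = 2.8975 kg m^2.
Thin ring: I_cm = MR² = (1.76)(0.123)² = 0.026627 kg m^2; centre at d = 0.564 m, so the parallel axis theorem gives I = 0.026627 + (1.76)(0.564)² = 0.58648 kg m^2.
Solid sphere: I_cm = (2/5)MR² = (2/5)(4.72)(0.194)² = 0.071057 kg m^2; centre at d = 0.174 m, so the parallel axis theorem gives I = 0.071057 + (4.72)(0.174)² = 0.21396 kg m^2.
Solid sphere: I_cm = (2/5)MR² = (2/5)(2.6)(0.353)² = 0.12959 kg m^2; centre at d = 0.34 m, so the parallel axis theorem gives I = 0.12959 + (2.6)(0.34)² = 0.43015 kg m^2.
Total I = 2.8975 + 0.58648 + 0.21396 + 0.43015 = 4.1281 kg m^2.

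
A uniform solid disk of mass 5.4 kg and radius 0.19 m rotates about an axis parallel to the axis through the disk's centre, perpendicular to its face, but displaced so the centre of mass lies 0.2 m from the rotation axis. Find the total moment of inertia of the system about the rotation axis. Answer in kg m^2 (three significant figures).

I_cm = (1/2)MR² = (1/2)(5.4)(0.19)² = 0.09747 kg m^2; centre at d = 0.2 m, so I = I_cm + Md² gives I = 0.09747 + (5.4)(0.2)² = 0.31347 kg m^2.

0.313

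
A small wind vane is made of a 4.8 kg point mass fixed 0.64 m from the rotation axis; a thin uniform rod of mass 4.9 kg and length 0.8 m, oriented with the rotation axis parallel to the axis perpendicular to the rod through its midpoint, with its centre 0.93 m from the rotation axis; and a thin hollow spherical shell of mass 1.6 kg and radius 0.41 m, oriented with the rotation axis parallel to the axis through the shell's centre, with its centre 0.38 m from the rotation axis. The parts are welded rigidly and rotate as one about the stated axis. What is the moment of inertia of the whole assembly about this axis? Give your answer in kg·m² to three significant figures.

6.88

Point mass: I_cm = 0; centre at d = 0.64 m, so I = I_cm + Md² gives I = 0 + (4.8)(0.64)² = 1.9661 kg·m².
Thin rod: I_cm = (1/12)ML² = (1/12)(4.9)(0.8)² = 0.26133 kg·m²; centre at d = 0.93 m, so I = I_cm + Md² gives I = 0.26133 + (4.9)(0.93)² = 4.4993 kg·m².
Spherical shell: I_cm = (2/3)MR² = (2/3)(1.6)(0.41)² = 0.17931 kg·m²; centre at d = 0.38 m, so I = I_cm + Md² gives I = 0.17931 + (1.6)(0.38)² = 0.41035 kg·m².
Total I = 1.9661 + 4.4993 + 0.41035 = 6.8758 kg·m².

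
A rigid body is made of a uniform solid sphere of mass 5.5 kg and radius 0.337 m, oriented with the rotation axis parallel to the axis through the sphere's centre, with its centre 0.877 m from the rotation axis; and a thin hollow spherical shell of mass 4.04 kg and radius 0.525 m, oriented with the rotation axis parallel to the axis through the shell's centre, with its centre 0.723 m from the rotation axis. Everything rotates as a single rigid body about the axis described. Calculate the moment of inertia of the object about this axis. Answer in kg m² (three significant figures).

Solid sphere: I_cm = (2/5)MR² = (2/5)(5.5)(0.337)² = 0.24985 kg m²; centre at d = 0.877 m, so the parallel axis theorem gives I = 0.24985 + (5.5)(0.877)² = 4.4801 kg m².
Spherical shell: I_cm = (2/3)MR² = (2/3)(4.04)(0.525)² = 0.74235 kg m²; centre at d = 0.723 m, so the parallel axis theorem gives I = 0.74235 + (4.04)(0.723)² = 2.8542 kg m².
Total I = 4.4801 + 2.8542 = 7.3342 kg m².

7.33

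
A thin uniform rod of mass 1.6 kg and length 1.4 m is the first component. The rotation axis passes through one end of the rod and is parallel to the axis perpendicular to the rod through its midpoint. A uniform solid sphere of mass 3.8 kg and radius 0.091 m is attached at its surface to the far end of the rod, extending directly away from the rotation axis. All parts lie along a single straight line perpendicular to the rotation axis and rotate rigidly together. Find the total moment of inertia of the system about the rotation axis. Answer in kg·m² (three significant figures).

9.51

Thin rod: I_cm = (1/12)ML² = (1/12)(1.6)(1.4)² = 0.26133 kg·m²; centre at d = 0.7 m, so the parallel axis theorem gives I = 0.26133 + (1.6)(0.7)² = 1.0453 kg·m².
Solid sphere: I_cm = (2/5)MR² = (2/5)(3.8)(0.091)² = 0.012587 kg·m²; centre at d = 0.7 + 0.7 + 0.091 = 1.491 m, so the parallel axis theorem gives I = 0.012587 + (3.8)(1.491)² = 8.4603 kg·m².
Total I = 1.0453 + 8.4603 = 9.5056 kg·m².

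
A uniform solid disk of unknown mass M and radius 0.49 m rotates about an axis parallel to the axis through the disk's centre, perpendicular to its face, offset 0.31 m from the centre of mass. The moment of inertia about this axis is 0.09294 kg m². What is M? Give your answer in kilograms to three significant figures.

0.430

I = I_cm + Md² = (1/2)MR² + Md² = M·[0.5·(0.49)² + (0.31)²] = M·0.21615.
So M = 0.09294 / 0.21615 = 0.42998 kg.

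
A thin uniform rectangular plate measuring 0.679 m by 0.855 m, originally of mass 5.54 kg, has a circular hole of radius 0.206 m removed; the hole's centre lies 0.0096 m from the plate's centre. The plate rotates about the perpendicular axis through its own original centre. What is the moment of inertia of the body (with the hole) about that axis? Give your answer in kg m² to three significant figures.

0.523

Unpierced body about its centre: I₀ = (1/12)M(a²+b²) = (1/12)(5.54)[(0.679)² + (0.855)²] = 0.55034 kg m².
The removed disk has mass m = M·πr²/(ab) = (5.54)·π(0.206)²/(0.679·0.855) = 1.2722 kg (same uniform areal density).
Its moment of inertia about the rotation axis (parallel-axis theorem): I_hole = (1/2)mr² + md² = (1/2)(1.2722)(0.206)² + (1.2722)(0.0096)² = 0.027111 kg m².
Treating the hole as negative mass, I = I₀ − I_hole = 0.55034 − 0.027111 = 0.52323 kg m².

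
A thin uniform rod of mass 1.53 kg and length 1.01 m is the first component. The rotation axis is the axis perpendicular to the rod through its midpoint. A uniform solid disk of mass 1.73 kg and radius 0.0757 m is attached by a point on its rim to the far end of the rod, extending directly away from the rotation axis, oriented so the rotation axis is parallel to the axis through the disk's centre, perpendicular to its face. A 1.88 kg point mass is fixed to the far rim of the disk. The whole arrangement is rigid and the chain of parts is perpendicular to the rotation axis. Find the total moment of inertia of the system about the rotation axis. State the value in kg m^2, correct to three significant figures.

Thin rod: I_cm = (1/12)ML² = (1/12)(1.53)(1.01)² = 0.13006 kg m^2; axis through the centre, so I = 0.13006 kg m^2.
Solid disk: I_cm = (1/2)MR² = (1/2)(1.73)(0.0757)² = 0.0049569 kg m^2; centre at d = 0.505 + 0.0757 = 0.5807 m, so I = I_cm + Md² gives I = 0.0049569 + (1.73)(0.5807)² = 0.58833 kg m^2.
Point mass: I_cm = 0; centre at d = 0.505 + 0.0757 + 0.0757 = 0.6564 m, so I = I_cm + Md² gives I = 0 + (1.88)(0.6564)² = 0.81002 kg m^2.
Total I = 0.13006 + 0.58833 + 0.81002 = 1.5284 kg m^2.

1.53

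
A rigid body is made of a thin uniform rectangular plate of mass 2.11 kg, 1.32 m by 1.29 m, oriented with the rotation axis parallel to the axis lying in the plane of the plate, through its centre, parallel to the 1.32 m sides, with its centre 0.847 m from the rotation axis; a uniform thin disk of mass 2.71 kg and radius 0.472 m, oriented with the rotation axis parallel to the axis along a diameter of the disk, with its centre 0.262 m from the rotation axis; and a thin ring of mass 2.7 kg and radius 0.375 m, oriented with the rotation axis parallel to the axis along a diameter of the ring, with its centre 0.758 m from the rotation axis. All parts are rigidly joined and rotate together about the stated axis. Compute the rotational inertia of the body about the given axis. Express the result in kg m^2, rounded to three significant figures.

3.88

Rectangular plate: I_cm = (1/12)Mb² = (1/12)(2.11)(1.29)² = 0.2926 kg m^2; centre at d = 0.847 m, so the parallel axis theorem gives I = 0.2926 + (2.11)(0.847)² = 1.8063 kg m^2.
Thin disk: I_cm = (1/4)MR² = (1/4)(2.71)(0.472)² = 0.15094 kg m^2; centre at d = 0.262 m, so the parallel axis theorem gives I = 0.15094 + (2.71)(0.262)² = 0.33696 kg m^2.
Thin ring: I_cm = (1/2)MR² = (1/2)(2.7)(0.375)² = 0.18984 kg m^2; centre at d = 0.758 m, so the parallel axis theorem gives I = 0.18984 + (2.7)(0.758)² = 1.7412 kg m^2.
Total I = 1.8063 + 0.33696 + 1.7412 = 3.8845 kg m^2.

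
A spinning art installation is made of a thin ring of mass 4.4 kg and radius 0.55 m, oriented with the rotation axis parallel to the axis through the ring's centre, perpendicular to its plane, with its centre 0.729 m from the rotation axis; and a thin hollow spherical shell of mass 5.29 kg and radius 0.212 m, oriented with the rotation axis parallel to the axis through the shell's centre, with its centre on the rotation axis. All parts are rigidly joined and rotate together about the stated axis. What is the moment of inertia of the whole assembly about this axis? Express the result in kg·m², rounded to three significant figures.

Thin ring: I_cm = MR² = (4.4)(0.55)² = 1.331 kg·m²; centre at d = 0.729 m, so I = I_cm + Md² gives I = 1.331 + (4.4)(0.729)² = 3.6693 kg·m².
Spherical shell: I_cm = (2/3)MR² = (2/3)(5.29)(0.212)² = 0.1585 kg·m²; axis through the centre, so I = 0.1585 kg·m².
Total I = 3.6693 + 0.1585 = 3.8278 kg·m².

3.83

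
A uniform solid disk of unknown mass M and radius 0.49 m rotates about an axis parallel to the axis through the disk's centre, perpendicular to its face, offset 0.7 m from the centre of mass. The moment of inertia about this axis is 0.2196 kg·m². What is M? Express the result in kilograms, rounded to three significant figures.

0.360

I = I_cm + Md² = (1/2)MR² + Md² = M·[0.5·(0.49)² + (0.7)²] = M·0.61005.
So M = 0.2196 / 0.61005 = 0.35997 kg.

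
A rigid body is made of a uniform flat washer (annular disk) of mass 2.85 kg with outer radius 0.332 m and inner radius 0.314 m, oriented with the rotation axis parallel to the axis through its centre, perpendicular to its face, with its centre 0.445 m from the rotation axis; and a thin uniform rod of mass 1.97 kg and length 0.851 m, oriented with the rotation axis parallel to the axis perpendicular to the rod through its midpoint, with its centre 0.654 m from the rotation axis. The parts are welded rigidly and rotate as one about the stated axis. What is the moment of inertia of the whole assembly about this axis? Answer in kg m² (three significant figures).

Annular disk: I_cm = (1/2)M(R²+r²) = (1/2)(2.85)[(0.332)² + (0.314)²] = 0.29757 kg m²; centre at d = 0.445 m, so I = I_cm + Md² gives I = 0.29757 + (2.85)(0.445)² = 0.86194 kg m².
Thin rod: I_cm = (1/12)ML² = (1/12)(1.97)(0.851)² = 0.11889 kg m²; centre at d = 0.654 m, so I = I_cm + Md² gives I = 0.11889 + (1.97)(0.654)² = 0.96149 kg m².
Total I = 0.86194 + 0.96149 = 1.8234 kg m².

1.82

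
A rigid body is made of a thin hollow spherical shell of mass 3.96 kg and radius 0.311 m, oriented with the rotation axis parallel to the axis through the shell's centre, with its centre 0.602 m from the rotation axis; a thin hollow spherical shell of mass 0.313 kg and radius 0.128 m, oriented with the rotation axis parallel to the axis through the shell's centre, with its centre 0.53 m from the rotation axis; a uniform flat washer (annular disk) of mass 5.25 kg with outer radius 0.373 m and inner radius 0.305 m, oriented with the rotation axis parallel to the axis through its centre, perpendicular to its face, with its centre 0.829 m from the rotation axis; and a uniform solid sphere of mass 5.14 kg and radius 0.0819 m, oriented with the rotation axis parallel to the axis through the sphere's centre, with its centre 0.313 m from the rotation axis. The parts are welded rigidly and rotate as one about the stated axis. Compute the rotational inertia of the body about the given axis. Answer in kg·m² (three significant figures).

Spherical shell: I_cm = (2/3)MR² = (2/3)(3.96)(0.311)² = 0.25534 kg·m²; centre at d = 0.602 m, so the parallel axis theorem gives I = 0.25534 + (3.96)(0.602)² = 1.6905 kg·m².
Spherical shell: I_cm = (2/3)MR² = (2/3)(0.313)(0.128)² = 0.0034188 kg·m²; centre at d = 0.53 m, so the parallel axis theorem gives I = 0.0034188 + (0.313)(0.53)² = 0.09134 kg·m².
Annular disk: I_cm = (1/2)M(R²+r²) = (1/2)(5.25)[(0.373)² + (0.305)²] = 0.6094 kg·m²; centre at d = 0.829 m, so the parallel axis theorem gives I = 0.6094 + (5.25)(0.829)² = 4.2174 kg·m².
Solid sphere: I_cm = (2/5)MR² = (2/5)(5.14)(0.0819)² = 0.013791 kg·m²; centre at d = 0.313 m, so the parallel axis theorem gives I = 0.013791 + (5.14)(0.313)² = 0.51735 kg·m².
Total I = 1.6905 + 0.09134 + 4.2174 + 0.51735 = 6.5166 kg·m².

6.52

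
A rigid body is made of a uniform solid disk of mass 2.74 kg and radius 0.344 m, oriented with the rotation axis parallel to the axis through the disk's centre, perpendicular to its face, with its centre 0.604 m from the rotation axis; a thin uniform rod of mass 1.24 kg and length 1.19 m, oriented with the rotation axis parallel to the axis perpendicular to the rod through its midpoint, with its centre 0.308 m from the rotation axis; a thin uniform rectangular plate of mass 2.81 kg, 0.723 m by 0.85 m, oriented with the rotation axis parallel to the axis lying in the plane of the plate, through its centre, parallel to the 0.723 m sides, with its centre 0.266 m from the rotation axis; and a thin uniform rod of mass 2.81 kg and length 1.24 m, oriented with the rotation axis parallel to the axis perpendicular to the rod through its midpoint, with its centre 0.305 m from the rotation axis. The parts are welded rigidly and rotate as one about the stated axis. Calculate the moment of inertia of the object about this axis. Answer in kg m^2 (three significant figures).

2.42

Solid disk: I_cm = (1/2)MR² = (1/2)(2.74)(0.344)² = 0.16212 kg m^2; centre at d = 0.604 m, so I = I_cm + Md² gives I = 0.16212 + (2.74)(0.604)² = 1.1617 kg m^2.
Thin rod: I_cm = (1/12)ML² = (1/12)(1.24)(1.19)² = 0.14633 kg m^2; centre at d = 0.308 m, so I = I_cm + Md² gives I = 0.14633 + (1.24)(0.308)² = 0.26396 kg m^2.
Rectangular plate: I_cm = (1/12)Mb² = (1/12)(2.81)(0.85)² = 0.16919 kg m^2; centre at d = 0.266 m, so I = I_cm + Md² gives I = 0.16919 + (2.81)(0.266)² = 0.36801 kg m^2.
Thin rod: I_cm = (1/12)ML² = (1/12)(2.81)(1.24)² = 0.36005 kg m^2; centre at d = 0.305 m, so I = I_cm + Md² gives I = 0.36005 + (2.81)(0.305)² = 0.62145 kg m^2.
Total I = 1.1617 + 0.26396 + 0.36801 + 0.62145 = 2.4151 kg m^2.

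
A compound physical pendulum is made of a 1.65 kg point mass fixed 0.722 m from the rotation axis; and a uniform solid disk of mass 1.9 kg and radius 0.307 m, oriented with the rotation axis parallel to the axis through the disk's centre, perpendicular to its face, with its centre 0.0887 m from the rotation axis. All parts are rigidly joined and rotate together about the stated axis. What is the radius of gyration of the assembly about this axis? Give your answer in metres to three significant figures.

0.521

Point mass: I_cm = 0; centre at d = 0.722 m, so the parallel axis theorem gives I = 0 + (1.65)(0.722)² = 0.86012 kg m^2.
Solid disk: I_cm = (1/2)MR² = (1/2)(1.9)(0.307)² = 0.089537 kg m^2; centre at d = 0.0887 m, so the parallel axis theorem gives I = 0.089537 + (1.9)(0.0887)² = 0.10449 kg m^2.
Total I = 0.9646 kg m^2; total mass M = 3.55 kg.
k = √(I/M) = √(0.9646/3.55) = 0.52127 m.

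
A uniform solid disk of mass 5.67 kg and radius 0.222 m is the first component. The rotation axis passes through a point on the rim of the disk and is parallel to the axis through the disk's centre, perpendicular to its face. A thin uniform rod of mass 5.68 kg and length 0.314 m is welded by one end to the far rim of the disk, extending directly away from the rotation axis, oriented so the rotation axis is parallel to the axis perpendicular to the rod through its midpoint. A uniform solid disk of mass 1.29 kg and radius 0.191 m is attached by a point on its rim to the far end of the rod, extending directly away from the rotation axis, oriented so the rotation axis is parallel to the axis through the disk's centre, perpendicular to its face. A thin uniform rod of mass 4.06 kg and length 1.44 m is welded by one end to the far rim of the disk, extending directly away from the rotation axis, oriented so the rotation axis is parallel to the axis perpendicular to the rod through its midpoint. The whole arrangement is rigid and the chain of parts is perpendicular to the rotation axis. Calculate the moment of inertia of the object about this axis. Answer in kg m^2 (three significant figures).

Solid disk: I_cm = (1/2)MR² = (1/2)(5.67)(0.222)² = 0.13972 kg m^2; centre at d = 0.222 m, so the parallel axis theorem gives I = 0.13972 + (5.67)(0.222)² = 0.41916 kg m^2.
Thin rod: I_cm = (1/12)ML² = (1/12)(5.68)(0.314)² = 0.046669 kg m^2; centre at d = 0.222 + 0.222 + 0.157 = 0.601 m, so the parallel axis theorem gives I = 0.046669 + (5.68)(0.601)² = 2.0983 kg m^2.
Solid disk: I_cm = (1/2)MR² = (1/2)(1.29)(0.191)² = 0.02353 kg m^2; centre at d = 0.222 + 0.222 + 0.157 + 0.157 + 0.191 = 0.949 m, so the parallel axis theorem gives I = 0.02353 + (1.29)(0.949)² = 1.1853 kg m^2.
Thin rod: I_cm = (1/12)ML² = (1/12)(4.06)(1.44)² = 0.70157 kg m^2; centre at d = 0.222 + 0.222 + 0.157 + 0.157 + 0.191 + 0.191 + 0.72 = 1.86 m, so the parallel axis theorem gives I = 0.70157 + (4.06)(1.86)² = 14.748 kg m^2.
Total I = 0.41916 + 2.0983 + 1.1853 + 14.748 = 18.45 kg m^2.

18.5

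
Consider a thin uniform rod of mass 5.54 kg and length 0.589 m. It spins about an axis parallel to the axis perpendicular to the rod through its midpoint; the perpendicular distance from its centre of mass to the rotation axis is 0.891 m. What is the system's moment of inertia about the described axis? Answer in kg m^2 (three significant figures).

4.56

I_cm = (1/12)ML² = (1/12)(5.54)(0.589)² = 0.16016 kg m^2; centre at d = 0.891 m, so the parallel axis theorem gives I = 0.16016 + (5.54)(0.891)² = 4.5583 kg m^2.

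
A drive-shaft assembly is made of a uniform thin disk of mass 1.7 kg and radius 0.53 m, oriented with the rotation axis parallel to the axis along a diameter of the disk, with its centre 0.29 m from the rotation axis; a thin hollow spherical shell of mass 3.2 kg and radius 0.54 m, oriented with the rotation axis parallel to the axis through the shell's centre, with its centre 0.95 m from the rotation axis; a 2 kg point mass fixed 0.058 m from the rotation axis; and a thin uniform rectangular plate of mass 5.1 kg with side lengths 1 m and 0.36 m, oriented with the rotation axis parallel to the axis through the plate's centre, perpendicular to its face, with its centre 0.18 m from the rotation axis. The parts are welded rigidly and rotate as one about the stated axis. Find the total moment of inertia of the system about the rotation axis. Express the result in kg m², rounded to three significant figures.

Thin disk: I_cm = (1/4)MR² = (1/4)(1.7)(0.53)² = 0.11938 kg m²; centre at d = 0.29 m, so I = I_cm + Md² gives I = 0.11938 + (1.7)(0.29)² = 0.26235 kg m².
Spherical shell: I_cm = (2/3)MR² = (2/3)(3.2)(0.54)² = 0.62208 kg m²; centre at d = 0.95 m, so I = I_cm + Md² gives I = 0.62208 + (3.2)(0.95)² = 3.5101 kg m².
Point mass: I_cm = 0; centre at d = 0.058 m, so I = I_cm + Md² gives I = 0 + (2)(0.058)² = 0.006728 kg m².
Rectangular plate: I_cm = (1/12)M(a²+b²) = (1/12)(5.1)[(1)² + (0.36)²] = 0.48008 kg m²; centre at d = 0.18 m, so I = I_cm + Md² gives I = 0.48008 + (5.1)(0.18)² = 0.64532 kg m².
Total I = 0.26235 + 3.5101 + 0.006728 + 0.64532 = 4.4245 kg m².

4.42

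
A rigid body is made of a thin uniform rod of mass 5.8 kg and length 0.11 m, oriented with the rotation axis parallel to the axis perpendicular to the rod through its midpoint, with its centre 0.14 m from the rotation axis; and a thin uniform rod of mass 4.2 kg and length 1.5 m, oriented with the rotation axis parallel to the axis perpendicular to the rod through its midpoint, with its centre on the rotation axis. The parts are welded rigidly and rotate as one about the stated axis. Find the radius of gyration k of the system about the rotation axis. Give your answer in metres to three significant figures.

0.301

Thin rod: I_cm = (1/12)ML² = (1/12)(5.8)(0.11)² = 0.0058483 kg m²; centre at d = 0.14 m, so the parallel axis theorem gives I = 0.0058483 + (5.8)(0.14)² = 0.11953 kg m².
Thin rod: I_cm = (1/12)ML² = (1/12)(4.2)(1.5)² = 0.7875 kg m²; axis through the centre, so I = 0.7875 kg m².
Total I = 0.90703 kg m²; total mass M = 10 kg.
k = √(I/M) = √(0.90703/10) = 0.30117 m.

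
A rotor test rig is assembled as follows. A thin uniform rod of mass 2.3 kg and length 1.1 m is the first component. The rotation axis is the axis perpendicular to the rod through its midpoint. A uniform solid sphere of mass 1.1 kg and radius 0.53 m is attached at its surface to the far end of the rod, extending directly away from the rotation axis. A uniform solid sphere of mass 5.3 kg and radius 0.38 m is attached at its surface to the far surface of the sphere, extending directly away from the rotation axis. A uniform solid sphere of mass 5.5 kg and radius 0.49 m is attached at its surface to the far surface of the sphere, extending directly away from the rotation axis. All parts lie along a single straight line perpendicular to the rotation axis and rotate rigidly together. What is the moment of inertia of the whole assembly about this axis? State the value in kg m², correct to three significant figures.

Thin rod: I_cm = (1/12)ML² = (1/12)(2.3)(1.1)² = 0.23192 kg m²; axis through the centre, so I = 0.23192 kg m².
Solid sphere: I_cm = (2/5)MR² = (2/5)(1.1)(0.53)² = 0.1236 kg m²; centre at d = 0.55 + 0.53 = 1.08 m, so the parallel axis theorem gives I = 0.1236 + (1.1)(1.08)² = 1.4066 kg m².
Solid sphere: I_cm = (2/5)MR² = (2/5)(5.3)(0.38)² = 0.30613 kg m²; centre at d = 0.55 + 0.53 + 0.53 + 0.38 = 1.99 m, so the parallel axis theorem gives I = 0.30613 + (5.3)(1.99)² = 21.295 kg m².
Solid sphere: I_cm = (2/5)MR² = (2/5)(5.5)(0.49)² = 0.52822 kg m²; centre at d = 0.55 + 0.53 + 0.53 + 0.38 + 0.38 + 0.49 = 2.86 m, so the parallel axis theorem gives I = 0.52822 + (5.5)(2.86)² = 45.516 kg m².
Total I = 0.23192 + 1.4066 + 21.295 + 45.516 = 68.449 kg m².

68.4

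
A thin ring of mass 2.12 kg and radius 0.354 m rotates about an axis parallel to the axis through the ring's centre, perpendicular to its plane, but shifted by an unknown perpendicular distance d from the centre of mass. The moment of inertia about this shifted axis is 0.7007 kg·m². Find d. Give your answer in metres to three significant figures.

About the centre-of-mass axis, I_cm = MR² = (2.12)(0.354)² = 0.26567 kg·m².
Parallel axis theorem: I = I_cm + Md², so Md² = 0.7007 − 0.26567 = 0.43503 kg·m².
d = √(0.43503 / 2.12) = 0.45299 m.

0.453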